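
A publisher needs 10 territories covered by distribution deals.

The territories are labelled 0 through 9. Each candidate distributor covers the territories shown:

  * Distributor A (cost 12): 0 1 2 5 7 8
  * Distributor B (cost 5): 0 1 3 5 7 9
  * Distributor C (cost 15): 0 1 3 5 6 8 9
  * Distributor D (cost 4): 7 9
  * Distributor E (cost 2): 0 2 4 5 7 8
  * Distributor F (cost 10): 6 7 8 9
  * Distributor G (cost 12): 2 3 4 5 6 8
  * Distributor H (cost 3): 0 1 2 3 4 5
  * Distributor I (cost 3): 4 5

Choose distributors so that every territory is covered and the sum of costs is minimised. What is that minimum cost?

13

F, H together cover every territory (F ∪ H = {0, 1, 2, 3, 4, 5, 6, 7, 8, 9}); total cost 10 + 3 = 13.
The greedy pick E, H, D, F costs 19; no covering selection beats 13.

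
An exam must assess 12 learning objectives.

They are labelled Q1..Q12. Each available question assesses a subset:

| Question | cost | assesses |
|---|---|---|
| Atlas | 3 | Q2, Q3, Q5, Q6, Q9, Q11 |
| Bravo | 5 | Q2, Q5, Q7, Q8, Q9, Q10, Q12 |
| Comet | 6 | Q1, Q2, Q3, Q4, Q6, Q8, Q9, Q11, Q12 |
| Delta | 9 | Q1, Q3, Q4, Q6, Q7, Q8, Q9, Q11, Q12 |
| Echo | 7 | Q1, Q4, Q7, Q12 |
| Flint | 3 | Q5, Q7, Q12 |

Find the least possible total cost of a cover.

Bravo, Comet together cover every objective (Bravo ∪ Comet = {Q1, Q2, Q3, Q4, Q5, Q6, Q7, Q8, Q9, Q10, Q11, Q12}); total cost 5 + 6 = 11.
The greedy pick Atlas, Bravo, Comet costs 14; no covering selection beats 11.

11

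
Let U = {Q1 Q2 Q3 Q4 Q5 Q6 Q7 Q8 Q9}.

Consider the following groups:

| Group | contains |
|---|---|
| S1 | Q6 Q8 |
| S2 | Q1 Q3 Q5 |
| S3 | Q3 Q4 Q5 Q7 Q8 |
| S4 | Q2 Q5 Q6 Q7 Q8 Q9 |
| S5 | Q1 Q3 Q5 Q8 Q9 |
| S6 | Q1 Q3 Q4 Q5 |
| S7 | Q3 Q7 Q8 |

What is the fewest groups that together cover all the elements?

Take {S4, S6}. Their union is {Q1, Q2, Q3, Q4, Q5, Q6, Q7, Q8, Q9}, which is all 9 elements.
No single group has all 9 elements (the largest, S4, has 6), so 2 is optimal.

2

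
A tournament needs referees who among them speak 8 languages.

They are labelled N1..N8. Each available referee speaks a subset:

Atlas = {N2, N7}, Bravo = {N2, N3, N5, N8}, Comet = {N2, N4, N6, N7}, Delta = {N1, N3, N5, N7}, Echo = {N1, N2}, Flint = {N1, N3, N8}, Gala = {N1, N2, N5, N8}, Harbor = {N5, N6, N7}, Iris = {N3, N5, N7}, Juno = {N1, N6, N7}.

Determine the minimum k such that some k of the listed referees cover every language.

Comet and Flint and Iris together: Comet ∪ Flint ∪ Iris = {N1, N2, N3, N4, N5, N6, N7, N8} — every language is covered.
Only Comet contains N4, so Comet is forced; the remaining 4 languages need at least 2 more referees (each remaining referee adds at most 3) — so at least 3 referees are needed, and 3 is optimal.

3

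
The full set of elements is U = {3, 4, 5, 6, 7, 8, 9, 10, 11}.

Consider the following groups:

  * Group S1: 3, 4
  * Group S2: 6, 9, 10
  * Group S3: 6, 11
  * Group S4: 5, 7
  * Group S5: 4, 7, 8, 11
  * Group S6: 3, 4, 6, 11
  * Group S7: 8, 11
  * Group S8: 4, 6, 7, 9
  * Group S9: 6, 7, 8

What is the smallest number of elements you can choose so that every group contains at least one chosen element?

Take H = {3, 6, 7, 8}. Each listed group contains at least one of these, so H is a hitting set of size 4.
The groups S1, S2, S4, S7 are pairwise disjoint, so any hitting set needs a separate element for each — at least 4. Hence 4 is optimal.

4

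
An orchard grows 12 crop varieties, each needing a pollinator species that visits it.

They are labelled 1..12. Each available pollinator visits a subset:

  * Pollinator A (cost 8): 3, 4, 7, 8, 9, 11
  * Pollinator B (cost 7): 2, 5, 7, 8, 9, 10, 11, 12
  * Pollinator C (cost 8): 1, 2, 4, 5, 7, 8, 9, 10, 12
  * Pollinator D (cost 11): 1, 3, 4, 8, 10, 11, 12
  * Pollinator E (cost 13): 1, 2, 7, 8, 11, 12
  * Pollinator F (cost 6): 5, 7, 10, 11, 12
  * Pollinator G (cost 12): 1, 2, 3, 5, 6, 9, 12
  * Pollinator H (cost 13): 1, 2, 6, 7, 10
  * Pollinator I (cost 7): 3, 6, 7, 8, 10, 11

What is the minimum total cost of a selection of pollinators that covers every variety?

C, I together cover every variety (C ∪ I = {1, 2, 3, 4, 5, 6, 7, 8, 9, 10, 11, 12}); total cost 8 + 7 = 15.
The greedy pick B, I, C costs 22; no covering selection beats 15.

15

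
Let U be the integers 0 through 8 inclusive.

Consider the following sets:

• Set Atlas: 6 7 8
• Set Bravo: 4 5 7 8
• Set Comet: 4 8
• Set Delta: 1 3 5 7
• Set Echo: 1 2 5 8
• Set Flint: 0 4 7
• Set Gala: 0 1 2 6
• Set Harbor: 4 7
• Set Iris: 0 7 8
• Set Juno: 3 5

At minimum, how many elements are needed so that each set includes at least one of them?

4

H = {1, 4, 5, 8} meets every set (each contains at least one member of H), and |H| = 4.
No choice of 3 elements meets every set, so 4 is the minimum.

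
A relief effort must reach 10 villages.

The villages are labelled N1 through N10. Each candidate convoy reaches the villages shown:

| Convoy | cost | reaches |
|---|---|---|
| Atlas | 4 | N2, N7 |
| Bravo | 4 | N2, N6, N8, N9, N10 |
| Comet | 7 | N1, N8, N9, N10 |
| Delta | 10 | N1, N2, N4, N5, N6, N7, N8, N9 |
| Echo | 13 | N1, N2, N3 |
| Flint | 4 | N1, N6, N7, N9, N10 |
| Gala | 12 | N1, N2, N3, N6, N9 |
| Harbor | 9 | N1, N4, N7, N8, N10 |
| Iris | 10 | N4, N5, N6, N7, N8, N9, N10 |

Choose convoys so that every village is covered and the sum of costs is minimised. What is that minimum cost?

22

Gala, Iris together cover every village (Gala ∪ Iris = {N1, N2, N3, N4, N5, N6, N7, N8, N9, N10}); total cost 12 + 10 = 22.
The greedy pick Bravo, Flint, Delta, Gala costs 30; no covering selection beats 22.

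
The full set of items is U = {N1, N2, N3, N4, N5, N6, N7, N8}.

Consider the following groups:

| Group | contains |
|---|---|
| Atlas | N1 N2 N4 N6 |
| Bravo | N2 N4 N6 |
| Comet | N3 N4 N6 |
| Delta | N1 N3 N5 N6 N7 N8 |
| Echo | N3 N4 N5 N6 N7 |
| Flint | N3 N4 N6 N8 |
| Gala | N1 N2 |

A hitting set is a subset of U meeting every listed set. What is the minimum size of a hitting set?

2

Take H = {N1, N6}. Each listed group contains at least one of these, so H is a hitting set of size 2.
The groups Comet, Gala are pairwise disjoint, so any hitting set needs a separate item for each — at least 2. Hence 2 is optimal.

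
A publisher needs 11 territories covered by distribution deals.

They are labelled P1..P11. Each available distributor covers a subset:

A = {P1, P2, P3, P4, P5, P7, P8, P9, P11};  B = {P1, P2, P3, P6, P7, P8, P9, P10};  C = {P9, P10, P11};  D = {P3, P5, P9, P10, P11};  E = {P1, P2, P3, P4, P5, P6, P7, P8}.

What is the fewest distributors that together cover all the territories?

2

A and B together: A ∪ B = {P1, P2, P3, P4, P5, P6, P7, P8, P9, P10, P11} — every territory is covered.
No single distributor has all 11 territories (the largest, A, has 9), so 2 is optimal.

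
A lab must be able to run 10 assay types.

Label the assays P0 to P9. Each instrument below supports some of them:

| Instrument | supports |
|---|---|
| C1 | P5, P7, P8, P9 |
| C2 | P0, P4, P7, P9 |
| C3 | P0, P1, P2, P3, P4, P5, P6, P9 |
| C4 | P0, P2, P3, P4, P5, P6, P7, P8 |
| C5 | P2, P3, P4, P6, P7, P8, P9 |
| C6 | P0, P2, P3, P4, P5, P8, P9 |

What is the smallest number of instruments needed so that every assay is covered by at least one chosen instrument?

C3 and C5 together: C3 ∪ C5 = {P0, P1, P2, P3, P4, P5, P6, P7, P8, P9} — every assay is covered.
No single instrument has all 10 assays (the largest, C3, has 8), so 2 is optimal.

2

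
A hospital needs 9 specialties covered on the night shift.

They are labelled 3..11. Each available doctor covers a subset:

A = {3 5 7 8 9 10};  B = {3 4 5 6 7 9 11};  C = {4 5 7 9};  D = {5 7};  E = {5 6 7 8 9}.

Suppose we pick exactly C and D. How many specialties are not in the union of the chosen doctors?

Union of C, D = {4, 5, 7, 9}.
Not covered: 3, 6, 8, 10, 11 — 5 specialties.

5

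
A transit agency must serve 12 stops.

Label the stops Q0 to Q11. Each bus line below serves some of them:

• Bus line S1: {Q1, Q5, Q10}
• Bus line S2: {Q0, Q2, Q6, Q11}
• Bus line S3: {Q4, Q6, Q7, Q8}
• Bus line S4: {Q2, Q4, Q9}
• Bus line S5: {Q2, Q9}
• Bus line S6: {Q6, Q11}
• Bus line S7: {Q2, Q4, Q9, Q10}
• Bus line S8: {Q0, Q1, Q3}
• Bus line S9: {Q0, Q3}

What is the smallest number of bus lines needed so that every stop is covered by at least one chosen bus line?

5

Take {S1, S3, S6, S7, S8}. Their union is {Q0, Q1, Q2, Q3, Q4, Q5, Q6, Q7, Q8, Q9, Q10, Q11}, which is all 12 stops.
No 4 of the 9 bus lines cover everything (all 126 combinations miss at least one stop), so 5 is optimal.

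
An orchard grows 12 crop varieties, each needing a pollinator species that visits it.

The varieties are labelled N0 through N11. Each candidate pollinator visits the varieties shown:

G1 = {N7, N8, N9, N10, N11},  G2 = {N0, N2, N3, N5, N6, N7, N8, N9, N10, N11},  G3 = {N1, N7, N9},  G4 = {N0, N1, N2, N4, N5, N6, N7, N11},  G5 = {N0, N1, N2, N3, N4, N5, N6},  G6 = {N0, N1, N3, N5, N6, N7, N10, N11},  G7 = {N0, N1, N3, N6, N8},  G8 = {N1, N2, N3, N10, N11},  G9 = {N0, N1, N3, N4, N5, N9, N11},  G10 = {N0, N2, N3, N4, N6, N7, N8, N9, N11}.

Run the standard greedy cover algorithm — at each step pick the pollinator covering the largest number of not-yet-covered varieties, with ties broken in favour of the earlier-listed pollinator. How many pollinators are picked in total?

2

Greedy: pick G2 (covers 10 new) → pick G4 (covers 2 new). Total picks: 2.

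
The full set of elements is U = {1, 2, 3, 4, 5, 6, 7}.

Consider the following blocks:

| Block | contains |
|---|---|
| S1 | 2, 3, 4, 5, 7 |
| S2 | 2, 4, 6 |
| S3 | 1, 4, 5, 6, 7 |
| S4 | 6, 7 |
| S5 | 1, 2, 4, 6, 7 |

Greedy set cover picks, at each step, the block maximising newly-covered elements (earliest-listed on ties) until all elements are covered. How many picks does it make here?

Greedy: pick S1 (covers 5 new) → pick S3 (covers 2 new). Total picks: 2.

2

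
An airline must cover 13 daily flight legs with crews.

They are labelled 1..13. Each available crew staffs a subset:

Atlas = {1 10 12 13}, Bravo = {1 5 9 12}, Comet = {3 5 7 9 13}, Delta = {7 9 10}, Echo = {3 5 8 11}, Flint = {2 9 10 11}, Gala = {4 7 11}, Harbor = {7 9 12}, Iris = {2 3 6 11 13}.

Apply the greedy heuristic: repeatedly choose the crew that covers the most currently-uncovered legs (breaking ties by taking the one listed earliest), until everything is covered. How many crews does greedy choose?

Greedy: pick Comet (covers 5 new) → pick Atlas (covers 3 new) → pick Iris (covers 3 new) → pick Echo (covers 1 new) → pick Gala (covers 1 new). Total picks: 5.

5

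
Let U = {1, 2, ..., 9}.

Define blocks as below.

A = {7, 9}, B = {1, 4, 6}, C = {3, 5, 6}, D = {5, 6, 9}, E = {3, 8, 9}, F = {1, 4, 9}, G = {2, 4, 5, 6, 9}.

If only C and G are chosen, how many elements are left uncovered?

3

Union of C, G = {2, 3, 4, 5, 6, 9}.
Not covered: 1, 7, 8 — 3 elements.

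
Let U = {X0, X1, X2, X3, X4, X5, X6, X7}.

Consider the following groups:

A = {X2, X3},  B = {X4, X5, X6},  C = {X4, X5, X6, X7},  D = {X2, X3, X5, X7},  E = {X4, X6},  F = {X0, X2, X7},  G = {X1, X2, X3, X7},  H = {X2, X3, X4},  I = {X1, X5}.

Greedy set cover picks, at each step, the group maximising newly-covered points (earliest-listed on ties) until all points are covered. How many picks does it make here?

3

Greedy: pick C (covers 4 new) → pick G (covers 3 new) → pick F (covers 1 new). Total picks: 3.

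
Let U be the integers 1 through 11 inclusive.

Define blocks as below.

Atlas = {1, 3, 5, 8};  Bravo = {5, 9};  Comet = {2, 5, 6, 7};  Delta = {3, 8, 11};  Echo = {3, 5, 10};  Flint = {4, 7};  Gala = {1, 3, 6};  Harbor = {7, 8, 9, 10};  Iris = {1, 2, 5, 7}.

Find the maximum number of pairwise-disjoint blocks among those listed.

3

Bravo, Delta, Flint are pairwise disjoint (Bravo={5,9}; Delta={3,8,11}; Flint={4,7}).
Every remaining block overlaps one of these, and no 4 of the listed blocks are pairwise disjoint, so 3 is the maximum.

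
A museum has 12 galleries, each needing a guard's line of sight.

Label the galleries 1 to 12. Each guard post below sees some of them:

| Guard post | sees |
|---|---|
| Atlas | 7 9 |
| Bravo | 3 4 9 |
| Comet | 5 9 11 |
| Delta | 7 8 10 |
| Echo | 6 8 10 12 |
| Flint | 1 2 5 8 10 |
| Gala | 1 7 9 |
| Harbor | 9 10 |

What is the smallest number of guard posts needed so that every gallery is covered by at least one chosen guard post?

5

Take {Atlas, Bravo, Comet, Echo, Flint}. Their union is {1, 2, 3, 4, 5, 6, 7, 8, 9, 10, 11, 12}, which is all 12 galleries.
No 4 of the 8 guard posts cover everything (all 70 combinations miss at least one gallery), so 5 is optimal.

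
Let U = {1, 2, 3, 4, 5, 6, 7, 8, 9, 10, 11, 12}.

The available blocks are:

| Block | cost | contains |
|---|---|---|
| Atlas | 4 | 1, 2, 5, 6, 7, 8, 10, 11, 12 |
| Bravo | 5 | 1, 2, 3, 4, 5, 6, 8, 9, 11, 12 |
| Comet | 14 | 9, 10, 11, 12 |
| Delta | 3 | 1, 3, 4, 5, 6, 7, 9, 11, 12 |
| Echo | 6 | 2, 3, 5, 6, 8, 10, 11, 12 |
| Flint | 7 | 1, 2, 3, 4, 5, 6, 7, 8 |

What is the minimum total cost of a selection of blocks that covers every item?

7

Atlas, Delta together cover every item (Atlas ∪ Delta = {1, 2, 3, 4, 5, 6, 7, 8, 9, 10, 11, 12}); total cost 4 + 3 = 7.
No covering selection has total cost below 7.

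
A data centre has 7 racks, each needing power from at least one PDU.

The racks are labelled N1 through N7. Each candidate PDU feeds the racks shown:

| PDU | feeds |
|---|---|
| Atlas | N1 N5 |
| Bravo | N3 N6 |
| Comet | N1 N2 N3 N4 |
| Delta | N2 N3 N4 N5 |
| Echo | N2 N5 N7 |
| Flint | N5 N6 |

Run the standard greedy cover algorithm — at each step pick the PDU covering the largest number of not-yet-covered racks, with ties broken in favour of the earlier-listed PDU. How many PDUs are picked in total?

Greedy: pick Comet (covers 4 new) → pick Echo (covers 2 new) → pick Bravo (covers 1 new). Total picks: 3.

3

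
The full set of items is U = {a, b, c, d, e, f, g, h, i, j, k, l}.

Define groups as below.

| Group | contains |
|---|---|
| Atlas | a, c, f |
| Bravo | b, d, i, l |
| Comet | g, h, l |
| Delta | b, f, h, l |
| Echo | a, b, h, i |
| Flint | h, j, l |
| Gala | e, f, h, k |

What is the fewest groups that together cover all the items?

Atlas and Bravo and Comet and Flint and Gala together: Atlas ∪ Bravo ∪ Comet ∪ Flint ∪ Gala = {a, b, c, d, e, f, g, h, i, j, k, l} — every item is covered.
No 4 of the 7 groups cover everything (all 35 combinations miss at least one item), so 5 is optimal.

5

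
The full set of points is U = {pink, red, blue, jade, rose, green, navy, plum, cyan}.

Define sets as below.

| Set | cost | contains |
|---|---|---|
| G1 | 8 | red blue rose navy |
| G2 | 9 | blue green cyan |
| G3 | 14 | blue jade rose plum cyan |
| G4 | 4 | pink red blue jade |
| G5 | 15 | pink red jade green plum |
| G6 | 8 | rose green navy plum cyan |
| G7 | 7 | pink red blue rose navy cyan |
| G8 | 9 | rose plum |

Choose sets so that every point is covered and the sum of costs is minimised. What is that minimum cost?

G4, G6 together cover every point (G4 ∪ G6 = {pink, red, blue, jade, rose, green, navy, plum, cyan}); total cost 4 + 8 = 12.
No covering selection has total cost below 12.

12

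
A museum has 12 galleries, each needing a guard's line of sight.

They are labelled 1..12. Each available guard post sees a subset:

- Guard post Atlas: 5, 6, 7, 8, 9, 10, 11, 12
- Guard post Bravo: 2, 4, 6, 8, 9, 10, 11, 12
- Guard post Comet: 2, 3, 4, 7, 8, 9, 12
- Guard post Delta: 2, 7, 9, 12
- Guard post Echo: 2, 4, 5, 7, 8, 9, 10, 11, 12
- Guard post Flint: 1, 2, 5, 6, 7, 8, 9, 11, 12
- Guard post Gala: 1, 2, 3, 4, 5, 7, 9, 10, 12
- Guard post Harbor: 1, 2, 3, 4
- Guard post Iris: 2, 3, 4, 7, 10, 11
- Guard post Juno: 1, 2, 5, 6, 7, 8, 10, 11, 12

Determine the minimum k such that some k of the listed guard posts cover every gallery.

Bravo and Gala together: Bravo ∪ Gala = {1, 2, 3, 4, 5, 6, 7, 8, 9, 10, 11, 12} — every gallery is covered.
No single guard post has all 12 galleries (the largest, Echo, has 9), so 2 is optimal.

2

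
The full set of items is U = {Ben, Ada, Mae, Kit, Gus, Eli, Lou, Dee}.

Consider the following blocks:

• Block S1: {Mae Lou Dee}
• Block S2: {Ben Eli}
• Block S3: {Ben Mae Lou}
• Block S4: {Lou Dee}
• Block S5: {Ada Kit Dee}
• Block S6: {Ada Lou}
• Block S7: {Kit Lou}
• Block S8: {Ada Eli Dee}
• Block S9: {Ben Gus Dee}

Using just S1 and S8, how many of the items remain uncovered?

3

Union of S1, S8 = {Ada, Mae, Eli, Lou, Dee}.
Not covered: Ben, Kit, Gus — 3 items.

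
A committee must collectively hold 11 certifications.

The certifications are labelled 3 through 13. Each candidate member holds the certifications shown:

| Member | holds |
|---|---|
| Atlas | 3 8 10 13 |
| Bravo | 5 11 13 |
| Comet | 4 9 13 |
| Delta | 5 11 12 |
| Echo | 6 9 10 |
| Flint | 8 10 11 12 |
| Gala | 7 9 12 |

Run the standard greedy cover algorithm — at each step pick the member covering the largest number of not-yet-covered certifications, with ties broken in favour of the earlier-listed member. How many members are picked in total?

Greedy: pick Atlas (covers 4 new) → pick Delta (covers 3 new) → pick Comet (covers 2 new) → pick Echo (covers 1 new) → pick Gala (covers 1 new). Total picks: 5.

5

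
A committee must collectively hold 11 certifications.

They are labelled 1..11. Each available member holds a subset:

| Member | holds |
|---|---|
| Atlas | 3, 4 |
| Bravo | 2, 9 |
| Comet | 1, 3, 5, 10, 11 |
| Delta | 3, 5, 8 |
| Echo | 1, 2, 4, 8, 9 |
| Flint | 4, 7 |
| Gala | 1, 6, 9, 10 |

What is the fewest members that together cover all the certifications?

Take {Comet, Echo, Flint, Gala}. Their union is {1, 2, 3, 4, 5, 6, 7, 8, 9, 10, 11}, which is all 11 certifications.
Only Gala contains 6, so Gala is forced; the remaining 7 certifications need at least 3 more members (each remaining member adds at most 3) — so at least 4 members are needed, and 4 is optimal.

4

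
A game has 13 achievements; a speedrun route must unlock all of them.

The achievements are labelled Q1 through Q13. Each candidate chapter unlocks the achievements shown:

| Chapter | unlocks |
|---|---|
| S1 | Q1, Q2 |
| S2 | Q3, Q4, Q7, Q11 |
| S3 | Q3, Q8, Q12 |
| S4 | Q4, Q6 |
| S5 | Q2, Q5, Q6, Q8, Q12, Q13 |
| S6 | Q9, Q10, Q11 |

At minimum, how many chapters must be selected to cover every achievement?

4

S1 and S2 and S5 and S6 together: S1 ∪ S2 ∪ S5 ∪ S6 = {Q1, Q2, Q3, Q4, Q5, Q6, Q7, Q8, Q9, Q10, Q11, Q12, Q13} — every achievement is covered.
Only S1 contains Q1, so S1 is forced; the remaining 11 achievements need at least 3 more chapters (each remaining chapter adds at most 5) — so at least 4 chapters are needed, and 4 is optimal.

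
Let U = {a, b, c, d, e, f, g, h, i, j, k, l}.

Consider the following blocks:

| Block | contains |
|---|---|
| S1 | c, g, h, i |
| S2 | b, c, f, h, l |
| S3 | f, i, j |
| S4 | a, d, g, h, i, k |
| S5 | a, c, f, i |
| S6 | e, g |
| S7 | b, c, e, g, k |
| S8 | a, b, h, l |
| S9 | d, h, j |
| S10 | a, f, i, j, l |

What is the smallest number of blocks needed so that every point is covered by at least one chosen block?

3

Take {S7, S9, S10}. Their union is {a, b, c, d, e, f, g, h, i, j, k, l}, which is all 12 points.
No 2 of the 10 blocks cover everything (all 45 combinations miss at least one point), so 3 is optimal.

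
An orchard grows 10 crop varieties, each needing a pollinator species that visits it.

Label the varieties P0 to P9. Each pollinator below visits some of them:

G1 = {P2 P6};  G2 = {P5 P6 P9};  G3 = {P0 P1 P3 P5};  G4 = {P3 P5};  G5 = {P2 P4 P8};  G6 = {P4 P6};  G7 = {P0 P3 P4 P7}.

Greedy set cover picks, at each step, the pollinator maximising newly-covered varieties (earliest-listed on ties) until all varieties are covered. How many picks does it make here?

4

Greedy: pick G3 (covers 4 new) → pick G5 (covers 3 new) → pick G2 (covers 2 new) → pick G7 (covers 1 new). Total picks: 4.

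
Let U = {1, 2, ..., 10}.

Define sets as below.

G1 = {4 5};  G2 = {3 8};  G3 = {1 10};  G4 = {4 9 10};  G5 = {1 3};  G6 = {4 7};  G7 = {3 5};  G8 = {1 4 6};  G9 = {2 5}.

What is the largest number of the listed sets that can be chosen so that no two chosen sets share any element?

4

G2, G3, G6, G9 are pairwise disjoint (G2={3,8}; G3={1,10}; G6={4,7}; G9={2,5}).
Every remaining set overlaps one of these, and no 5 of the listed sets are pairwise disjoint, so 4 is the maximum.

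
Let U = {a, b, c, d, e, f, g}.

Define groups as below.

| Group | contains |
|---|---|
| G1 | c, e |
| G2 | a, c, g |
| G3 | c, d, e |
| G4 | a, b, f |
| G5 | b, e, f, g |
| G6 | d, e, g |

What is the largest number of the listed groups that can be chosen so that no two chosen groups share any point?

2

G4, G6 are pairwise disjoint (G4={a,b,f}; G6={d,e,g}).
Every remaining group overlaps one of these, and no 3 of the listed groups are pairwise disjoint, so 2 is the maximum.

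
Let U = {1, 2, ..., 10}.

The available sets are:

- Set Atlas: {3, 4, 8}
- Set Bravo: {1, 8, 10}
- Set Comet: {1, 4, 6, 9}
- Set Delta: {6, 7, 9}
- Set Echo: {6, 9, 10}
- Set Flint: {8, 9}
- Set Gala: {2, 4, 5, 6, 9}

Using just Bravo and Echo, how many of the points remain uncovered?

5

Union of Bravo, Echo = {1, 6, 8, 9, 10}.
Not covered: 2, 3, 4, 5, 7 — 5 points.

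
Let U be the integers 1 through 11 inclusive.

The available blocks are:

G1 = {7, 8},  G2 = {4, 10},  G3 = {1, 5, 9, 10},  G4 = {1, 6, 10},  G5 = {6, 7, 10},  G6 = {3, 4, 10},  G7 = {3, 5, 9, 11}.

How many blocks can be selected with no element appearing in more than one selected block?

G1, G2, G7 are pairwise disjoint (G1={7,8}; G2={4,10}; G7={3,5,9,11}).
Every remaining block overlaps one of these, and no 4 of the listed blocks are pairwise disjoint, so 3 is the maximum.

3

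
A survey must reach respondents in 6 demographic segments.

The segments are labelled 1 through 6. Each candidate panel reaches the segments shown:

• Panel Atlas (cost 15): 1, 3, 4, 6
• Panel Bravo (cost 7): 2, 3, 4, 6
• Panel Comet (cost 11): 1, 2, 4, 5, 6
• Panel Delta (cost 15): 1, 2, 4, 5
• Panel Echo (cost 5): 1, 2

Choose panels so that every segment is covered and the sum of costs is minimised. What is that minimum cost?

18

Bravo, Comet together cover every segment (Bravo ∪ Comet = {1, 2, 3, 4, 5, 6}); total cost 7 + 11 = 18.
The greedy pick Bravo, Echo, Comet costs 23; no covering selection beats 18.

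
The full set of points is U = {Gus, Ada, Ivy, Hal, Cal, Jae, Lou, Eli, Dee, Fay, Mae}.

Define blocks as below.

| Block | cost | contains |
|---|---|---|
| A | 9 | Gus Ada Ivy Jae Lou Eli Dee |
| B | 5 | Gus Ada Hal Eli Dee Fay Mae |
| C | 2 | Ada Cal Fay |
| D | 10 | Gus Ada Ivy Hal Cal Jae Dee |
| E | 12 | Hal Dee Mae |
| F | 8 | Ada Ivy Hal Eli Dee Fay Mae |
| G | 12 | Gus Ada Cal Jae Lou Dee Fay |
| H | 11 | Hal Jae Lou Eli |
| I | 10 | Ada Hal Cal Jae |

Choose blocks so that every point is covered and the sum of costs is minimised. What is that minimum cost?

16

A, B, C together cover every point (A ∪ B ∪ C = {Gus, Ada, Ivy, Hal, Cal, Jae, Lou, Eli, Dee, Fay, Mae}); total cost 9 + 5 + 2 = 16.
No covering selection has total cost below 16.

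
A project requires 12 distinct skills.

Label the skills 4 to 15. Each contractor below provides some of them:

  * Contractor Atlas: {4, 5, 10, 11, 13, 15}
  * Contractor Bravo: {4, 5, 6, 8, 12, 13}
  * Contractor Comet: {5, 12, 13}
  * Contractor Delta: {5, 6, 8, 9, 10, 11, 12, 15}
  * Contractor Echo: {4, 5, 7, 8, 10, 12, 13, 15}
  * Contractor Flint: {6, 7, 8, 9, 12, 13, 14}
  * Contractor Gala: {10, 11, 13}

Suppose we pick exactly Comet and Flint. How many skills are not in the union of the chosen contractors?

Union of Comet, Flint = {5, 6, 7, 8, 9, 12, 13, 14}.
Not covered: 4, 10, 11, 15 — 4 skills.

4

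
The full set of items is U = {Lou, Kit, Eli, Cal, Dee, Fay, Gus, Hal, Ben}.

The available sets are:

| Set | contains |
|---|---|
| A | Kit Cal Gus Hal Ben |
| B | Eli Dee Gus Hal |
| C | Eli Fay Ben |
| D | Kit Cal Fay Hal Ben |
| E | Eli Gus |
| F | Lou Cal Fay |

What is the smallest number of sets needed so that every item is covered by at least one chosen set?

B and D and F together: B ∪ D ∪ F = {Lou, Kit, Eli, Cal, Dee, Fay, Gus, Hal, Ben} — every item is covered.
Only F contains Lou, so F is forced; the remaining 6 items need at least 2 more sets (each remaining set adds at most 4) — so at least 3 sets are needed, and 3 is optimal.

3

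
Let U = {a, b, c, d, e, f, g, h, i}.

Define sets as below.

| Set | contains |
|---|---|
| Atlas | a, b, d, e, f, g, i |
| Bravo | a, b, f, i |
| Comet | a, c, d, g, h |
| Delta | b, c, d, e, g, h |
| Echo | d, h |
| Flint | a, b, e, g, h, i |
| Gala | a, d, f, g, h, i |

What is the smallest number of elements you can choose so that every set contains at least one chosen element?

2

The 2 elements {b, h} hit every set.
The sets Bravo, Echo are pairwise disjoint, so any hitting set needs a separate element for each — at least 2. Hence 2 is optimal.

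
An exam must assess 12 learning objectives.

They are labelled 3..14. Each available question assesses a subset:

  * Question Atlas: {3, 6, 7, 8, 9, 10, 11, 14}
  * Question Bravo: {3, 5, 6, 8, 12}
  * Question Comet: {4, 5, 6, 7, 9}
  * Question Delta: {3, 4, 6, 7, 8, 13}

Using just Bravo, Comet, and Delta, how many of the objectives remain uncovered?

3

Union of Bravo, Comet, Delta = {3, 4, 5, 6, 7, 8, 9, 12, 13}.
Not covered: 10, 11, 14 — 3 objectives.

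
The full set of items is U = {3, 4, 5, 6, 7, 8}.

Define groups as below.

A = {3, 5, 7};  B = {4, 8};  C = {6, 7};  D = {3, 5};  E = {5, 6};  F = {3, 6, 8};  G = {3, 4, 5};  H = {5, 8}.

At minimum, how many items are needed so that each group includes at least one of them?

3

The 3 items {3, 6, 8} hit every group.
The groups B, C, D are pairwise disjoint, so any hitting set needs a separate item for each — at least 3. Hence 3 is optimal.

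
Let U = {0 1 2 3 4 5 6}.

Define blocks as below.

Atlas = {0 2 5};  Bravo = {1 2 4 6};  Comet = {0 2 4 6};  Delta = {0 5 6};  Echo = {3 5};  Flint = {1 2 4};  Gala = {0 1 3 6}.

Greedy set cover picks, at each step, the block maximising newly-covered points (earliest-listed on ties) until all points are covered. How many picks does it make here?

Greedy: pick Bravo (covers 4 new) → pick Atlas (covers 2 new) → pick Echo (covers 1 new). Total picks: 3.

3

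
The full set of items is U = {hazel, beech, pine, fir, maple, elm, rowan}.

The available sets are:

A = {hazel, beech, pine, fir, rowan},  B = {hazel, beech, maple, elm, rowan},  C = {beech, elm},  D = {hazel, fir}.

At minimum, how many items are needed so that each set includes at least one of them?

Take H = {hazel, elm}. Each listed set contains at least one of these, so H is a hitting set of size 2.
The sets C, D are pairwise disjoint, so any hitting set needs a separate item for each — at least 2. Hence 2 is optimal.

2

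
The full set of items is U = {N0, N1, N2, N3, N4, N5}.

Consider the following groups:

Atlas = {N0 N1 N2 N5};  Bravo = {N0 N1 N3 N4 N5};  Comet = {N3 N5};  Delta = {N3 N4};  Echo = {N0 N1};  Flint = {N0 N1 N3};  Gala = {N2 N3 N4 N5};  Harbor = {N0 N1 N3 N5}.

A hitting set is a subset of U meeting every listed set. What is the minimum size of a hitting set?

The 2 items {N1, N3} hit every group.
The groups Echo, Gala are pairwise disjoint, so any hitting set needs a separate item for each — at least 2. Hence 2 is optimal.

2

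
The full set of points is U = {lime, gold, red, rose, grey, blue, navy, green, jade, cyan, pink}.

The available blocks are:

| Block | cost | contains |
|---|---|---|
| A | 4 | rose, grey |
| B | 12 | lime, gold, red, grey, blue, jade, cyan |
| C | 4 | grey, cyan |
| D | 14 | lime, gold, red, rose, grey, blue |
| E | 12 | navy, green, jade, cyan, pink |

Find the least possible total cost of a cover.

26

D, E together cover every point (D ∪ E = {lime, gold, red, rose, grey, blue, navy, green, jade, cyan, pink}); total cost 14 + 12 = 26.
The greedy pick B, A, E costs 28; no covering selection beats 26.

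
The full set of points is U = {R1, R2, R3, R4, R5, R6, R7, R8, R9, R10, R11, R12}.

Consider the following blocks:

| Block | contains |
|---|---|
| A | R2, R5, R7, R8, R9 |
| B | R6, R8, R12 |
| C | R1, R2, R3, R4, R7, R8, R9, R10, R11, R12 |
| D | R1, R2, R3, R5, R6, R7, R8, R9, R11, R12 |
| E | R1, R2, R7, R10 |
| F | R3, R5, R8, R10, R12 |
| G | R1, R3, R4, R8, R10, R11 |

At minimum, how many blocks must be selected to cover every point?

D and G cover everything between them: the union {R1, R2, R3, R4, R5, R6, R7, R8, R9, R10, R11, R12} is all of U.
No single block has all 12 points (the largest, C, has 10), so 2 is optimal.

2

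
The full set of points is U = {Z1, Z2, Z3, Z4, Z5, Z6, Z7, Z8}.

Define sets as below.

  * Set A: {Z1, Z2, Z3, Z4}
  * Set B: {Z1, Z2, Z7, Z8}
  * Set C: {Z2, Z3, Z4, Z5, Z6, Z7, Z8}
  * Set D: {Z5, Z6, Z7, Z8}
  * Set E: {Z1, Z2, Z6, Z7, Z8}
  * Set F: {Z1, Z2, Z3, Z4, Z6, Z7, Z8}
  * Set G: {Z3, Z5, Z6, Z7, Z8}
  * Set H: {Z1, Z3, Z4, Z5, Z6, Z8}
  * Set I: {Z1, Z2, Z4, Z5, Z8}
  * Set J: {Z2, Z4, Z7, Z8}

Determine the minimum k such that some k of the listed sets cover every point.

2

Take {A, C}. Their union is {Z1, Z2, Z3, Z4, Z5, Z6, Z7, Z8}, which is all 8 points.
No single set has all 8 points (the largest, C, has 7), so 2 is optimal.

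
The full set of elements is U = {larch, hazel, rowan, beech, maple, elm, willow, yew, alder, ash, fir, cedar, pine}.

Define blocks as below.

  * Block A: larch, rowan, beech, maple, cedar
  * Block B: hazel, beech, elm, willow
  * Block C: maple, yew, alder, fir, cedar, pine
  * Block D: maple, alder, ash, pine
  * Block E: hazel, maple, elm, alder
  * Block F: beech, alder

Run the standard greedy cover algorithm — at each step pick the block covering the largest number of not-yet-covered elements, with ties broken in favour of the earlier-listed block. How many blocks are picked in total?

Greedy: pick C (covers 6 new) → pick B (covers 4 new) → pick A (covers 2 new) → pick D (covers 1 new). Total picks: 4.

4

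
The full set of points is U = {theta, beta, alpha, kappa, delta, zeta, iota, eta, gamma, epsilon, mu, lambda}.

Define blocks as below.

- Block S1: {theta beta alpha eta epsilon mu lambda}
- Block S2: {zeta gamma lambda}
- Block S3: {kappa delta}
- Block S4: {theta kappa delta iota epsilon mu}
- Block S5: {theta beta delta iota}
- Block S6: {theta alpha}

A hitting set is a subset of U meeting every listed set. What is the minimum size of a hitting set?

3

Take H = {theta, delta, gamma}. Each listed block contains at least one of these, so H is a hitting set of size 3.
The blocks S2, S3, S6 are pairwise disjoint, so any hitting set needs a separate point for each — at least 3. Hence 3 is optimal.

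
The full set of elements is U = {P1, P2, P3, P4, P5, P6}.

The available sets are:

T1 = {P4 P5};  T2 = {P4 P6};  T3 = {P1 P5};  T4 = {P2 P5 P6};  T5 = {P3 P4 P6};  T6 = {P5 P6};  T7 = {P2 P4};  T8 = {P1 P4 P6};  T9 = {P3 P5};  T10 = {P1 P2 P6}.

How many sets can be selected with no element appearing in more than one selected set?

2

T3, T7 are pairwise disjoint (T3={P1,P5}; T7={P2,P4}).
Every remaining set overlaps one of these, and no 3 of the listed sets are pairwise disjoint, so 2 is the maximum.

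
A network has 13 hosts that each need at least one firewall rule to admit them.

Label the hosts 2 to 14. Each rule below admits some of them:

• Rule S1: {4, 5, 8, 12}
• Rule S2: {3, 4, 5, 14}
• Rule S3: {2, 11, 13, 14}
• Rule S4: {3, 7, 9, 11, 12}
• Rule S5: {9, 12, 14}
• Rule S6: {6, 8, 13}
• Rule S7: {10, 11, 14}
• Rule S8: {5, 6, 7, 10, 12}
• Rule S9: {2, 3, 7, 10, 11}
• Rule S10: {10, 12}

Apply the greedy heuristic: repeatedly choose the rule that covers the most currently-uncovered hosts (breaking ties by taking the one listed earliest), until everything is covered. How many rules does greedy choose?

Greedy: pick S4 (covers 5 new) → pick S1 (covers 3 new) → pick S3 (covers 3 new) → pick S8 (covers 2 new). Total picks: 4.

4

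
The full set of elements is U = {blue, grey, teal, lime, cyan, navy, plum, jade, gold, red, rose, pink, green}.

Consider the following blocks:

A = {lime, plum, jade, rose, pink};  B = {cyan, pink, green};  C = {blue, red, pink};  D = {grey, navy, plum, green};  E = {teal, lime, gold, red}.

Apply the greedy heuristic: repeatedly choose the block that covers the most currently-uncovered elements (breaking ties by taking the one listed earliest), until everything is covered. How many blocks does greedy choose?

Greedy: pick A (covers 5 new) → pick D (covers 3 new) → pick E (covers 3 new) → pick B (covers 1 new) → pick C (covers 1 new). Total picks: 5.

5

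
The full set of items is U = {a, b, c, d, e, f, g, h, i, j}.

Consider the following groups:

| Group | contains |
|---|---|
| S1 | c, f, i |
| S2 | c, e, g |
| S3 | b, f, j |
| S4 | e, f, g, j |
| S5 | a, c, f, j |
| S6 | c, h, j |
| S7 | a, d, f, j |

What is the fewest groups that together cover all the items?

5

Take {S1, S2, S3, S6, S7}. Their union is {a, b, c, d, e, f, g, h, i, j}, which is all 10 items.
No 4 of the 7 groups cover everything (all 35 combinations miss at least one item), so 5 is optimal.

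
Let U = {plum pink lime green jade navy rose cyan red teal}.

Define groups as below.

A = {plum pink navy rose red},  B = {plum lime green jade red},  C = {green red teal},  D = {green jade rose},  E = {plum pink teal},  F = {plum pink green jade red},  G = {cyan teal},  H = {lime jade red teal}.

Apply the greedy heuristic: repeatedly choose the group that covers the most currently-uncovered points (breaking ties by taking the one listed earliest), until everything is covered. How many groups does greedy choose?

Greedy: pick A (covers 5 new) → pick B (covers 3 new) → pick G (covers 2 new). Total picks: 3.

3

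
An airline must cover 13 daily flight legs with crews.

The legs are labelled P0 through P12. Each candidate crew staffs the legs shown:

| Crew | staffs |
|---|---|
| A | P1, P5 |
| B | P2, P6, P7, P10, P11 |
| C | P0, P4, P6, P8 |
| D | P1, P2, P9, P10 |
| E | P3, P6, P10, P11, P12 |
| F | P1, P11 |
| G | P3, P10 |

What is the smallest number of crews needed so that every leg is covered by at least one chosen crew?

5

A and B and C and D and E together: A ∪ B ∪ C ∪ D ∪ E = {P0, P1, P2, P3, P4, P5, P6, P7, P8, P9, P10, P11, P12} — every leg is covered.
No 4 of the 7 crews cover everything (all 35 combinations miss at least one leg), so 5 is optimal.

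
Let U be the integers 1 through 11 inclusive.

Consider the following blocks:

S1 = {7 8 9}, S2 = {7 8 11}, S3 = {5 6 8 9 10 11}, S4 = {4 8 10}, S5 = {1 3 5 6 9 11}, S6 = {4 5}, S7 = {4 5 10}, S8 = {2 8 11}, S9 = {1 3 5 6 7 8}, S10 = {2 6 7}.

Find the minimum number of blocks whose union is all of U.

3

S4 and S5 and S10 together: S4 ∪ S5 ∪ S10 = {1, 2, 3, 4, 5, 6, 7, 8, 9, 10, 11} — every point is covered.
No 2 of the 10 blocks cover everything (all 45 combinations miss at least one point), so 3 is optimal.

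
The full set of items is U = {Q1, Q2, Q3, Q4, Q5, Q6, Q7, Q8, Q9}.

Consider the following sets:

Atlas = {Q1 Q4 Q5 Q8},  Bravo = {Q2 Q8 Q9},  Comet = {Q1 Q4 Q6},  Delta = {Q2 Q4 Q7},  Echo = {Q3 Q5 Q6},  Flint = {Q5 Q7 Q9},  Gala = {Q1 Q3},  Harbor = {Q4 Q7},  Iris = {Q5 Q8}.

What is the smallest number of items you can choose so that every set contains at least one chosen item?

4

The 4 items {Q3, Q6, Q7, Q8} hit every set.
No choice of 3 items meets every set, so 4 is the minimum.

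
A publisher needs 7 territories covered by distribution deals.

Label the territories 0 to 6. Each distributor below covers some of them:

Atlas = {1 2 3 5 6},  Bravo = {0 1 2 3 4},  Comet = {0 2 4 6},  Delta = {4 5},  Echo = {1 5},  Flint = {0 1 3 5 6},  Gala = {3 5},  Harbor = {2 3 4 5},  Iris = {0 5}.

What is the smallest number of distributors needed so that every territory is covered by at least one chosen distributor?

2

Take {Atlas, Bravo}. Their union is {0, 1, 2, 3, 4, 5, 6}, which is all 7 territories.
No single distributor has all 7 territories (the largest, Atlas, has 5), so 2 is optimal.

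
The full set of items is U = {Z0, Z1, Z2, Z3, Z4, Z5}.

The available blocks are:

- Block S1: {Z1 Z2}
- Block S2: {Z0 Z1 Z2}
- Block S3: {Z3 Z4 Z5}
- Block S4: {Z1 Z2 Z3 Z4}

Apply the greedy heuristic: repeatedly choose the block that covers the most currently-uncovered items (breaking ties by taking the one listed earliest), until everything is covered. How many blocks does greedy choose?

3

Greedy: pick S4 (covers 4 new) → pick S2 (covers 1 new) → pick S3 (covers 1 new). Total picks: 3.
(The true minimum cover uses only 2 blocks, so greedy is not optimal here.)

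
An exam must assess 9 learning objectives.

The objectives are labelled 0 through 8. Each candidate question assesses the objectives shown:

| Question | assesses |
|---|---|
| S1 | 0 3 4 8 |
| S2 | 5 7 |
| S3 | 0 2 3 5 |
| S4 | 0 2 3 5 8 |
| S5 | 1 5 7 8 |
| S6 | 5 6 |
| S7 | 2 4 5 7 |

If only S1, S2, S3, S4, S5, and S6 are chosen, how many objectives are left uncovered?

Union of S1, S2, S3, S4, S5, S6 = {0, 1, 2, 3, 4, 5, 6, 7, 8} — that's every objective, so 0 are uncovered.

0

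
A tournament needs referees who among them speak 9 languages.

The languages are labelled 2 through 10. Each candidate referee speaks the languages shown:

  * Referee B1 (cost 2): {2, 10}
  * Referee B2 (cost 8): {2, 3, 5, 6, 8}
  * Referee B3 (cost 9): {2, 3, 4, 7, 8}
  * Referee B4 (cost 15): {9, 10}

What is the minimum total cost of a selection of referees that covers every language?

32

B2, B3, B4 together cover every language (B2 ∪ B3 ∪ B4 = {2, 3, 4, 5, 6, 7, 8, 9, 10}); total cost 8 + 9 + 15 = 32.
The greedy pick B1, B2, B3, B4 costs 34; no covering selection beats 32.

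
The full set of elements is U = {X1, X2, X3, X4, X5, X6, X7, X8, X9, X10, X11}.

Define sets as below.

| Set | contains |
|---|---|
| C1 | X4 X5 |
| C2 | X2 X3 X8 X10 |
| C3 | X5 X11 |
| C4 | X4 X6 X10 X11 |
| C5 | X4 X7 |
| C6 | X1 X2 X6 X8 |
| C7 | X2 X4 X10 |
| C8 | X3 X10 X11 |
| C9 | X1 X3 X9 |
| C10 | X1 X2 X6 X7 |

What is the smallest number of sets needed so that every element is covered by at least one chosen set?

5

Take {C3, C6, C7, C9, C10}. Their union is {X1, X2, X3, X4, X5, X6, X7, X8, X9, X10, X11}, which is all 11 elements.
No 4 of the 10 sets cover everything (all 210 combinations miss at least one element), so 5 is optimal.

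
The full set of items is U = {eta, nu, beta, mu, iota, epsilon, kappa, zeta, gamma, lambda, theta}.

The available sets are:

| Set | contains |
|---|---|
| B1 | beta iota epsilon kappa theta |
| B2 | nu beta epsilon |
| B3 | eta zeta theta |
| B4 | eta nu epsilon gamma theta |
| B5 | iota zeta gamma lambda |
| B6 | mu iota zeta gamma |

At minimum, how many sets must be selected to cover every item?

B1 and B4 and B5 and B6 together: B1 ∪ B4 ∪ B5 ∪ B6 = {eta, nu, beta, mu, iota, epsilon, kappa, zeta, gamma, lambda, theta} — every item is covered.
No 3 of the 6 sets cover everything (all 20 combinations miss at least one item), so 4 is optimal.

4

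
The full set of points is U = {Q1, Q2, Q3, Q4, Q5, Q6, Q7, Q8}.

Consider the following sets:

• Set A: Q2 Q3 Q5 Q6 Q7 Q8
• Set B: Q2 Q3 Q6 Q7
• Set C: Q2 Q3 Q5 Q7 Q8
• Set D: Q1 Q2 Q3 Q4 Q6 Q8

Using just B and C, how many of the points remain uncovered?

2

Union of B, C = {Q2, Q3, Q5, Q6, Q7, Q8}.
Not covered: Q1, Q4 — 2 points.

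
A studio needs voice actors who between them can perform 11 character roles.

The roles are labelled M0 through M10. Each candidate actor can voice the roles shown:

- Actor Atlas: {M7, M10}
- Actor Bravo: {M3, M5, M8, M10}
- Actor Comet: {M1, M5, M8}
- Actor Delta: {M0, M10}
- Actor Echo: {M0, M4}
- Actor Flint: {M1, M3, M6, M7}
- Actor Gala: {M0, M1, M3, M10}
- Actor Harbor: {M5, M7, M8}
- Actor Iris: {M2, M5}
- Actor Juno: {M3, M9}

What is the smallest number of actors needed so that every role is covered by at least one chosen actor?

Bravo and Echo and Flint and Iris and Juno together: Bravo ∪ Echo ∪ Flint ∪ Iris ∪ Juno = {M0, M1, M2, M3, M4, M5, M6, M7, M8, M9, M10} — every role is covered.
No 4 of the 10 actors cover everything (all 210 combinations miss at least one role), so 5 is optimal.

5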